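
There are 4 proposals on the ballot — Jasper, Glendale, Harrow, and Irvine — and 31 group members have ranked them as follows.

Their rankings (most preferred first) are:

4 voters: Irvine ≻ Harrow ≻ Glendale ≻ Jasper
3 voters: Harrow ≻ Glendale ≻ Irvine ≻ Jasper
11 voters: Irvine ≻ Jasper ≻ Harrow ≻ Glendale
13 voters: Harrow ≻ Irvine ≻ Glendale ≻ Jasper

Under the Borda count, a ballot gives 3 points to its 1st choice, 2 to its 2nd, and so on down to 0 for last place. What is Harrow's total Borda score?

Borda scores:
  Jasper: 4·0 + 3·0 + 11·2 + 13·0 = 22
  Glendale: 4·1 + 3·2 + 11·0 + 13·1 = 23
  Harrow: 4·2 + 3·3 + 11·1 + 13·3 = 67
  Irvine: 4·3 + 3·1 + 11·3 + 13·2 = 74

67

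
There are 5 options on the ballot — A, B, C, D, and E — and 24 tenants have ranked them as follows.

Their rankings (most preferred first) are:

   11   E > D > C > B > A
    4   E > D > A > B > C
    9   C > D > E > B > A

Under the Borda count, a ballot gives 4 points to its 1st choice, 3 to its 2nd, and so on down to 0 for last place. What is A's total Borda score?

8

Borda scores:
  A: 11·0 + 4·2 + 9·0 = 8
  B: 11·1 + 4·1 + 9·1 = 24
  C: 11·2 + 4·0 + 9·4 = 58
  D: 11·3 + 4·3 + 9·3 = 72
  E: 11·4 + 4·4 + 9·2 = 78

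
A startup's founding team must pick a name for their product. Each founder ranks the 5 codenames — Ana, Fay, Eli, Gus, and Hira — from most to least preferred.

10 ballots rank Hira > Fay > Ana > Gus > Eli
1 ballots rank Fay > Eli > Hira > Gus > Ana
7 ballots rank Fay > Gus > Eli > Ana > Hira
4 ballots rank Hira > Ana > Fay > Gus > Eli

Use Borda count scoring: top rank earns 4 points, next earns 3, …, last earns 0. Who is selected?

Fay

Borda scores:
  Ana: 10·2 + 0 + 7·1 + 4·3 = 39
  Fay: 10·3 + 4 + 7·4 + 4·2 = 70
  Eli: 10·0 + 3 + 7·2 + 4·0 = 17
  Gus: 10·1 + 1 + 7·3 + 4·1 = 36
  Hira: 10·4 + 2 + 7·0 + 4·4 = 58
Fay has the highest total.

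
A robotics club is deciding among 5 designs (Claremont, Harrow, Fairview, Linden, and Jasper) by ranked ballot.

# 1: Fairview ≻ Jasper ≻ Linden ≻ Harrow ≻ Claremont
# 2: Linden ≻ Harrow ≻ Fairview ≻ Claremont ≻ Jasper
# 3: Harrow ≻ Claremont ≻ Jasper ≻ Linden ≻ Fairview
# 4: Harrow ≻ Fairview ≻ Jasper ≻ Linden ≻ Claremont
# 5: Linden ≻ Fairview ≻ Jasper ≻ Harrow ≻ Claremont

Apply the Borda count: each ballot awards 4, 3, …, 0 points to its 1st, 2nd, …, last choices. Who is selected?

Borda scores:
  Claremont: 0 + 1 + 3 + 0 + 0 = 4
  Harrow: 1 + 3 + 4 + 4 + 1 = 13
  Fairview: 4 + 2 + 0 + 3 + 3 = 12
  Linden: 2 + 4 + 1 + 1 + 4 = 12
  Jasper: 3 + 0 + 2 + 2 + 2 = 9
Harrow has the highest total.

Harrow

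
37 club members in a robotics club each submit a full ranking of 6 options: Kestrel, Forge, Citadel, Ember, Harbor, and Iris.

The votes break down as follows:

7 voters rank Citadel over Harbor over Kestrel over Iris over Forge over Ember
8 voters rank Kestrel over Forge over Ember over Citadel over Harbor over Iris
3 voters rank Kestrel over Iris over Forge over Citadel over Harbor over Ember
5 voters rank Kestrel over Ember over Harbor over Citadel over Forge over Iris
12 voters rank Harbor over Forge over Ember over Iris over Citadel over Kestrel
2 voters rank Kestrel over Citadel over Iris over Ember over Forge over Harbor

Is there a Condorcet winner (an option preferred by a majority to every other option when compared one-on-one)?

No

Head-to-head results (37 voters total):
Kestrel vs Forge: Kestrel wins 25–12.
Kestrel vs Citadel: Citadel wins 19–18.
Kestrel vs Ember: Kestrel wins 25–12.
Kestrel vs Harbor: Harbor wins 19–18.
Kestrel vs Iris: Kestrel wins 25–12.
Forge vs Citadel: Forge wins 23–14.
Forge vs Ember: Forge wins 30–7.
Forge vs Harbor: Harbor wins 24–13.
Forge vs Iris: Forge wins 25–12.
Citadel vs Ember: Ember wins 25–12.
Citadel vs Harbor: Citadel wins 20–17.
Citadel vs Iris: Citadel wins 22–15.
Ember vs Harbor: Harbor wins 22–15.
Ember vs Iris: Ember wins 25–12.
Harbor vs Iris: Harbor wins 32–5.
No candidate beats all others: Kestrel beats Forge beats Citadel beats Kestrel, a majority cycle.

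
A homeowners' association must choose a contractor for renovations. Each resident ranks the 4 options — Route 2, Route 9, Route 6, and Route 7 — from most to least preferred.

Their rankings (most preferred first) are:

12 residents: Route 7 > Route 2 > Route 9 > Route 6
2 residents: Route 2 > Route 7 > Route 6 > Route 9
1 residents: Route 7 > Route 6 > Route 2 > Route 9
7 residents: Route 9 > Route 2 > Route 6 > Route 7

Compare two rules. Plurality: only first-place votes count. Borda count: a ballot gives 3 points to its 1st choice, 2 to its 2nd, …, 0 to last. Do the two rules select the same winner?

Plurality first-place counts: Route 2 2, Route 9 7, Route 6 0, Route 7 13 → Route 7.
Borda totals: Route 2 45, Route 9 33, Route 6 11, Route 7 43 → Route 2.
The two rules disagree: plurality picks Route 7, Borda picks Route 2.

No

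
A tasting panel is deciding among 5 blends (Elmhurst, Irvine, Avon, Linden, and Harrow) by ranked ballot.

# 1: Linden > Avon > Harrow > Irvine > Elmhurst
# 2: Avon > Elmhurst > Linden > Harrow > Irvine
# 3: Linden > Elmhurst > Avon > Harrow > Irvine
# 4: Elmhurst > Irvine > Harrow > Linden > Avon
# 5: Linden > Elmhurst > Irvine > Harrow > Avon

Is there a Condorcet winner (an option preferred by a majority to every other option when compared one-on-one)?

Head-to-head results (5 voters total):
Elmhurst vs Irvine: Elmhurst wins 4–1.
Elmhurst vs Avon: Elmhurst wins 3–2.
Elmhurst vs Linden: Linden wins 3–2.
Elmhurst vs Harrow: Elmhurst wins 4–1.
Irvine vs Avon: Avon wins 3–2.
Irvine vs Linden: Linden wins 4–1.
Irvine vs Harrow: Harrow wins 3–2.
Avon vs Linden: Linden wins 4–1.
Avon vs Harrow: Avon wins 3–2.
Linden vs Harrow: Linden wins 4–1.
Linden beats each rival — Elmhurst (3–2), Irvine (4–1), Avon (4–1), Harrow (4–1) — so Linden is the Condorcet winner.

Yes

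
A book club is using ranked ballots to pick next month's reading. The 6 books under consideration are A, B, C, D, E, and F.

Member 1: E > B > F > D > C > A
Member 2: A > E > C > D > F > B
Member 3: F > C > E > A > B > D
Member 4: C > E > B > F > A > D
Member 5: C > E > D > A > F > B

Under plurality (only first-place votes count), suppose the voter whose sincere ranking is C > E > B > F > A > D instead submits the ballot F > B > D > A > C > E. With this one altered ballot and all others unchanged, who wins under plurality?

F

First-place totals with the altered ballot: A 1, B 0, C 1, D 0, E 1, F 2.
The switch changes the winner from C to F.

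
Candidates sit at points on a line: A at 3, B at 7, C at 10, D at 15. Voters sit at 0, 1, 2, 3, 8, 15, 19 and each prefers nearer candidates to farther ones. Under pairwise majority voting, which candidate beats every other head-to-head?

With single-peaked preferences on a line, the Condorcet winner is the candidate closest to the median voter.
The median voter (position 3) is closest to A at 3.
Check: A vs D — voters closer to A: 5 of 7.

A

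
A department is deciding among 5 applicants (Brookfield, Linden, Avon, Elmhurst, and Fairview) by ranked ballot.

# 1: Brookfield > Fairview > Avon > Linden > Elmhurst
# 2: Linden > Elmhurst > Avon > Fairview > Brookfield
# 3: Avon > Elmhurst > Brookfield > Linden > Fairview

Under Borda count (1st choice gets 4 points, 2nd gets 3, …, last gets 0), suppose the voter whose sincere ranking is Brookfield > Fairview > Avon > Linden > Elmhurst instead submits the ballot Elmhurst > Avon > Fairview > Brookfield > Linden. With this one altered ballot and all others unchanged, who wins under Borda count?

Elmhurst

Borda totals with the altered ballot: Brookfield 3, Linden 5, Avon 9, Elmhurst 10, Fairview 3.
The switch changes the winner from Avon to Elmhurst.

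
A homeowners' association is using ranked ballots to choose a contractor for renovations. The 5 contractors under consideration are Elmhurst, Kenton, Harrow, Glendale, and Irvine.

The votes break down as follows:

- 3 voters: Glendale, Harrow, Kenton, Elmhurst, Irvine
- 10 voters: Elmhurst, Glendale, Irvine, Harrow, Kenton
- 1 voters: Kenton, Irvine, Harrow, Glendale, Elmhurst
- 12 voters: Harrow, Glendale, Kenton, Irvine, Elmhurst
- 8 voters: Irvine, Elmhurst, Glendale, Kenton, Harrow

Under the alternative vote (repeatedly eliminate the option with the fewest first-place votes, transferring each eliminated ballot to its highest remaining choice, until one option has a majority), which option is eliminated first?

Round 1: Harrow 12, Elmhurst 10, Irvine 8, Glendale 3, Kenton 1. Kenton has the fewest and is eliminated.
Round 2: Harrow 12, Elmhurst 10, Irvine 9, Glendale 3. Glendale has the fewest and is eliminated.
Round 3: Harrow 15, Elmhurst 10, Irvine 9. Irvine has the fewest and is eliminated.
Round 4: Elmhurst 18, Harrow 16. Elmhurst has a majority.

Kenton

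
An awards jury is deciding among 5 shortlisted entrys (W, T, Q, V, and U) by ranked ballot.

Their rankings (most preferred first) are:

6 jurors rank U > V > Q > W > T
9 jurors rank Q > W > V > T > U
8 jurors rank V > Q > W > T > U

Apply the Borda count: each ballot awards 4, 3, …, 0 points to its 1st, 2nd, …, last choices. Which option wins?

Borda scores:
  W: 6·1 + 9·3 + 8·2 = 49
  T: 6·0 + 9·1 + 8·1 = 17
  Q: 6·2 + 9·4 + 8·3 = 72
  V: 6·3 + 9·2 + 8·4 = 68
  U: 6·4 + 9·0 + 8·0 = 24
Q has the highest total.

Q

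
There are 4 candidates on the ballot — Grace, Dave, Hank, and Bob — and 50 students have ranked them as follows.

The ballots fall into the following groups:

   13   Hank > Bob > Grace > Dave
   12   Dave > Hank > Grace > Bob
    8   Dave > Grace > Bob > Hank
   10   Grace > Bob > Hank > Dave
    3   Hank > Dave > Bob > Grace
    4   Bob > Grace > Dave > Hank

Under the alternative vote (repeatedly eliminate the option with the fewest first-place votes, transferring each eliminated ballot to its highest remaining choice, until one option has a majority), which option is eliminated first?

Round 1: Dave 20, Hank 16, Grace 10, Bob 4. Bob has the fewest and is eliminated.
Round 2: Dave 20, Hank 16, Grace 14. Grace has the fewest and is eliminated.
Round 3: Hank 26, Dave 24. Hank has a majority.

Bob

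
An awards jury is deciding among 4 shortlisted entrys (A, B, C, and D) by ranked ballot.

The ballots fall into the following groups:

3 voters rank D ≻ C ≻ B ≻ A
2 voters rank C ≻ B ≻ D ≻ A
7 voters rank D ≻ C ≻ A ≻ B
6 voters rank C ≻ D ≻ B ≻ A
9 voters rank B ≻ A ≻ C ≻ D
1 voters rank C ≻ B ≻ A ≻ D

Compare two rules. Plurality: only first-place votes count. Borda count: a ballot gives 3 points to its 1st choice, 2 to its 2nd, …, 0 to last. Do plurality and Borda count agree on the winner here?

No

Plurality first-place counts: A 0, B 9, C 9, D 10 → D.
Borda totals: A 26, B 42, C 56, D 44 → C.
The two rules disagree: plurality picks D, Borda picks C.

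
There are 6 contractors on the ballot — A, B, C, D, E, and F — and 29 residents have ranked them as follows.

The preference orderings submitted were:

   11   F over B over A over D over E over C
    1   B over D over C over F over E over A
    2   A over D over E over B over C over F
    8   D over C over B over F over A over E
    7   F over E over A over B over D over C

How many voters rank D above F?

Ballots ranking D above F: 1+2+8 = 11.
Ballots ranking F above D: 11+7 = 18.
So 11 of 29 voters prefer D to F.

11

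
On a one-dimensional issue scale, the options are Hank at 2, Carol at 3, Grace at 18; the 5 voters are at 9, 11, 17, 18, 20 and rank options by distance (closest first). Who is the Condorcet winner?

With single-peaked preferences on a line, the Condorcet winner is the candidate closest to the median voter.
The median voter (position 17) is closest to Grace at 18.
Check: Grace vs Hank — voters closer to Grace: 4 of 5.

Grace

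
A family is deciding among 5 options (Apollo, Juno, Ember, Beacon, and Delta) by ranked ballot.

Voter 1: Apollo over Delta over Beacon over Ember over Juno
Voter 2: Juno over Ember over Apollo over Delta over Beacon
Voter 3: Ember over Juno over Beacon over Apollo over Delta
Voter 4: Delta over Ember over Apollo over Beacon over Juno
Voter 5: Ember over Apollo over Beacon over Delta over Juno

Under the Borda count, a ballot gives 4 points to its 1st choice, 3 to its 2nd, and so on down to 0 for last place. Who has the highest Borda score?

Borda scores:
  Apollo: 4 + 2 + 1 + 2 + 3 = 12
  Juno: 0 + 4 + 3 + 0 + 0 = 7
  Ember: 1 + 3 + 4 + 3 + 4 = 15
  Beacon: 2 + 0 + 2 + 1 + 2 = 7
  Delta: 3 + 1 + 0 + 4 + 1 = 9
Ember has the highest total.

Ember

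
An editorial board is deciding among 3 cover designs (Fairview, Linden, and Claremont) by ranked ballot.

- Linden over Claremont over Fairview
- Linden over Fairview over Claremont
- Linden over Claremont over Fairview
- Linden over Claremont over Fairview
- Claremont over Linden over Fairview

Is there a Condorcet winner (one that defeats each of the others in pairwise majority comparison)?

Yes

Head-to-head results (5 voters total):
Fairview vs Linden: Linden wins 5–0.
Fairview vs Claremont: Claremont wins 4–1.
Linden vs Claremont: Linden wins 4–1.
Linden beats each rival — Fairview (5–0), Claremont (4–1) — so Linden is the Condorcet winner.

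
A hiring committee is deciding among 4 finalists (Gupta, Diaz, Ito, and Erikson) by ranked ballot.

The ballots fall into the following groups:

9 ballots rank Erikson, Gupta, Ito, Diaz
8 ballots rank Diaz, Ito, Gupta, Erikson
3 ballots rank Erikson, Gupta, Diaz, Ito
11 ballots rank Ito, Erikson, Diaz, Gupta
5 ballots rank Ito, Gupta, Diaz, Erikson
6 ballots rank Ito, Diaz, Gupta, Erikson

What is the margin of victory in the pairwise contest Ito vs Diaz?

20

Ballots ranking Ito above Diaz: 9+11+5+6 = 31.
Ballots ranking Diaz above Ito: 8+3 = 11.
Ito wins 31–11, a margin of 20.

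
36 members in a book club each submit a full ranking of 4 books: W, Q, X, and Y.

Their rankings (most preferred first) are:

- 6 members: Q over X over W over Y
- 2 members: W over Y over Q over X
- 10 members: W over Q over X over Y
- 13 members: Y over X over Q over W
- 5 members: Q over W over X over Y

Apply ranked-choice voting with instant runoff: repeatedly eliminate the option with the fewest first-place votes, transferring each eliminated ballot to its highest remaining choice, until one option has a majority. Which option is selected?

W

Round 1: Y 13, W 12, Q 11, X 0. X has the fewest and is eliminated.
Round 2: Y 13, W 12, Q 11. Q has the fewest and is eliminated.
Round 3: W 23, Y 13. W has a majority.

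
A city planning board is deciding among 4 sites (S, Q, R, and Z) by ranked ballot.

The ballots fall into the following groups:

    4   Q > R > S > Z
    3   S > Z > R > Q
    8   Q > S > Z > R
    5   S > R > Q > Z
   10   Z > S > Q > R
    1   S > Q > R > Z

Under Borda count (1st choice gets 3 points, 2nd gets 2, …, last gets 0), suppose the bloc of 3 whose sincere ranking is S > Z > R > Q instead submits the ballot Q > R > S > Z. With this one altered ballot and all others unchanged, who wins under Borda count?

Borda totals with the altered ballot: S 61, Q 62, R 25, Z 38.
The switch changes the winner from S to Q.

Q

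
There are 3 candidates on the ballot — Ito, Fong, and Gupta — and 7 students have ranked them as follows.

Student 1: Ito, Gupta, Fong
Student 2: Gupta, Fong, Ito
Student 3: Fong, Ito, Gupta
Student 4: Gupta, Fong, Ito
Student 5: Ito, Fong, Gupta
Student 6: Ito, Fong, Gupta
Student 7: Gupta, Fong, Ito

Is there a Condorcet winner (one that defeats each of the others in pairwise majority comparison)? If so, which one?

Head-to-head results (7 voters total):
Ito vs Fong: Fong wins 4–3.
Ito vs Gupta: Ito wins 4–3.
Fong vs Gupta: Gupta wins 4–3.
No candidate beats all others: Ito beats Gupta beats Fong beats Ito, a majority cycle.

There is no Condorcet winner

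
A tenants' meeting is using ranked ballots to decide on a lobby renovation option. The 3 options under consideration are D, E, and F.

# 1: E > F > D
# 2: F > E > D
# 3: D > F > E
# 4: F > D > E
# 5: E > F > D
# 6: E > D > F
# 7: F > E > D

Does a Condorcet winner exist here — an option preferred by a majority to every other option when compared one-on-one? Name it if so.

F

Head-to-head results (7 voters total):
D vs E: E wins 5–2.
D vs F: F wins 5–2.
E vs F: F wins 4–3.
F beats each rival — D (5–2), E (4–3) — so F is the Condorcet winner.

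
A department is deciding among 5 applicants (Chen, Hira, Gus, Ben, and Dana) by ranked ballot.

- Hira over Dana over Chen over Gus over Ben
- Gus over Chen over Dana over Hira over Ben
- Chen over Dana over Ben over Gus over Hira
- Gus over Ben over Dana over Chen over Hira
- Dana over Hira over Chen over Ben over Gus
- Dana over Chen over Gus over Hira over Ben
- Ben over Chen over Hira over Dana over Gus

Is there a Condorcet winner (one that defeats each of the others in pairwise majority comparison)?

Head-to-head results (7 voters total):
Chen vs Hira: Chen wins 5–2.
Chen vs Gus: Chen wins 5–2.
Chen vs Ben: Chen wins 5–2.
Chen vs Dana: Dana wins 4–3.
Hira vs Gus: Gus wins 4–3.
Hira vs Ben: Hira wins 4–3.
Hira vs Dana: Dana wins 5–2.
Gus vs Ben: Gus wins 4–3.
Gus vs Dana: Dana wins 5–2.
Ben vs Dana: Dana wins 5–2.
Dana beats each rival — Chen (4–3), Hira (5–2), Gus (5–2), Ben (5–2) — so Dana is the Condorcet winner.

Yes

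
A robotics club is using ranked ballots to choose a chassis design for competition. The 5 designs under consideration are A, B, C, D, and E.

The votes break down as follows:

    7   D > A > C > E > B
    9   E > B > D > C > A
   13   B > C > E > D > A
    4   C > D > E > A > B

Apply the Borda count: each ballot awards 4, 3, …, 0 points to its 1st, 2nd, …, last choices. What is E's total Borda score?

77

Borda scores:
  A: 7·3 + 9·0 + 13·0 + 4·1 = 25
  B: 7·0 + 9·3 + 13·4 + 4·0 = 79
  C: 7·2 + 9·1 + 13·3 + 4·4 = 78
  D: 7·4 + 9·2 + 13·1 + 4·3 = 71
  E: 7·1 + 9·4 + 13·2 + 4·2 = 77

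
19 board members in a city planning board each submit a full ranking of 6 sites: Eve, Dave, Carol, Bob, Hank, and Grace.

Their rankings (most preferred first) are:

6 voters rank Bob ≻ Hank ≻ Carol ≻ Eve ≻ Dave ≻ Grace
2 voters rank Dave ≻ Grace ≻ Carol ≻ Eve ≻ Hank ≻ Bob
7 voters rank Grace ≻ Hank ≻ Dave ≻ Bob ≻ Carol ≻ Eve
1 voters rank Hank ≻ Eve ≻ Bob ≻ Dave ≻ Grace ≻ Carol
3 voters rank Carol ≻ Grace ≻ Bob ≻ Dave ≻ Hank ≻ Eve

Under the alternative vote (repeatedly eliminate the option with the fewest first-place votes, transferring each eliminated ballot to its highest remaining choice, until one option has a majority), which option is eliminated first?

Eve

Round 1: Grace 7, Bob 6, Carol 3, Dave 2, Hank 1, Eve 0. Eve has the fewest and is eliminated.
Round 2: Grace 7, Bob 6, Carol 3, Dave 2, Hank 1. Hank has the fewest and is eliminated.
Round 3: Bob 7, Grace 7, Carol 3, Dave 2. Dave has the fewest and is eliminated.
Round 4: Grace 9, Bob 7, Carol 3. Carol has the fewest and is eliminated.
Round 5: Grace 12, Bob 7. Grace has a majority.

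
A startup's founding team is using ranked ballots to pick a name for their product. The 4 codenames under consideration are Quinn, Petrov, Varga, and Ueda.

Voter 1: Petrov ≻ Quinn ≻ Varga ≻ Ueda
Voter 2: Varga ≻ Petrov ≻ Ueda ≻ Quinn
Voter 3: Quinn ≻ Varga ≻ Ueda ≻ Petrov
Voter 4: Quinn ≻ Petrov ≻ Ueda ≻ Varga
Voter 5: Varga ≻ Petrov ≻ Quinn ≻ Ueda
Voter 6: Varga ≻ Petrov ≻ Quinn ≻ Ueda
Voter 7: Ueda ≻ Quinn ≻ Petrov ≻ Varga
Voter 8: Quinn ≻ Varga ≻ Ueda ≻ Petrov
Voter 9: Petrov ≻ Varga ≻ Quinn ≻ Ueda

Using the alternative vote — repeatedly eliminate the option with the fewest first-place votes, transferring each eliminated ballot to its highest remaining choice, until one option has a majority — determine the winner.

Round 1: Quinn 3, Varga 3, Petrov 2, Ueda 1. Ueda has the fewest and is eliminated.
Round 2: Quinn 4, Varga 3, Petrov 2. Petrov has the fewest and is eliminated.
Round 3: Quinn 5, Varga 4. Quinn has a majority.

Quinn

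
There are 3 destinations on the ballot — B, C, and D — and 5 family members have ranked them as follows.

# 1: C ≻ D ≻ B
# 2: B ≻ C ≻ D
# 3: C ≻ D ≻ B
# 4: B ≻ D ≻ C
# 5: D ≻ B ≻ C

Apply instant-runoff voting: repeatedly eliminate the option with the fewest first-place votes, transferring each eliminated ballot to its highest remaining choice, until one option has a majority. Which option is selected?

Round 1: B 2, C 2, D 1. D has the fewest and is eliminated.
Round 2: B 3, C 2. B has a majority.

B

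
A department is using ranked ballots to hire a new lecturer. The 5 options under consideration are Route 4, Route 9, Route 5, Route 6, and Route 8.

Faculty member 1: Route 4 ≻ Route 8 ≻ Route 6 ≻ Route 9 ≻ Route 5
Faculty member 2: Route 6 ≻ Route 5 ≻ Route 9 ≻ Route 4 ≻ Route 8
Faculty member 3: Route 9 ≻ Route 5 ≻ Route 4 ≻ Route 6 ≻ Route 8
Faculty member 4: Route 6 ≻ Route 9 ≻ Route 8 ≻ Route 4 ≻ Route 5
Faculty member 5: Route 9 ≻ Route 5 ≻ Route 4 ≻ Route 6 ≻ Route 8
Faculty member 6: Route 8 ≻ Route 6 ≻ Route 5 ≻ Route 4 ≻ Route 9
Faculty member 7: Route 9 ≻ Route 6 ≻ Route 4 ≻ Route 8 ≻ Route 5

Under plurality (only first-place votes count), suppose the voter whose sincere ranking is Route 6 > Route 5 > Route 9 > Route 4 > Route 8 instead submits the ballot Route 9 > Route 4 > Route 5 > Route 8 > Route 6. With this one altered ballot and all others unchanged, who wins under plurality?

First-place totals with the altered ballot: Route 4 1, Route 9 4, Route 5 0, Route 6 1, Route 8 1.
The winner is unchanged: still Route 9.

Route 9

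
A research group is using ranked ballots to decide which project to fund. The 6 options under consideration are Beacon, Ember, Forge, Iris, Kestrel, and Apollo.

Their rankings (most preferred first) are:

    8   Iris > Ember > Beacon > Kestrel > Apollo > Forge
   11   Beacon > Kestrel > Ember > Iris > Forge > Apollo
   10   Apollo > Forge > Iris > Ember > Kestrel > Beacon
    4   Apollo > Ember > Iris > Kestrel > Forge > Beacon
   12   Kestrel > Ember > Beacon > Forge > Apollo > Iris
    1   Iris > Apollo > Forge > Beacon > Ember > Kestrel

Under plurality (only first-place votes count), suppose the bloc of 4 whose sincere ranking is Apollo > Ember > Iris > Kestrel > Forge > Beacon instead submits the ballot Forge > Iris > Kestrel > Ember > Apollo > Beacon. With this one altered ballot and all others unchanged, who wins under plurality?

Kestrel

First-place totals with the altered ballot: Beacon 11, Ember 0, Forge 4, Iris 9, Kestrel 12, Apollo 10.
The switch changes the winner from Apollo to Kestrel.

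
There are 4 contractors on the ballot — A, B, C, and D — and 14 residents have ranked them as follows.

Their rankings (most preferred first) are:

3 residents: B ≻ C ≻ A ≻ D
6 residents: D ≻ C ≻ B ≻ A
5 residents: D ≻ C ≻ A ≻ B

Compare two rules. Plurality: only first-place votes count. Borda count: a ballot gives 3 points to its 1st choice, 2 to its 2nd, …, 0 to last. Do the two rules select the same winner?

Plurality first-place counts: A 0, B 3, C 0, D 11 → D.
Borda totals: A 8, B 15, C 28, D 33 → D.
The two rules agree on D.

Yes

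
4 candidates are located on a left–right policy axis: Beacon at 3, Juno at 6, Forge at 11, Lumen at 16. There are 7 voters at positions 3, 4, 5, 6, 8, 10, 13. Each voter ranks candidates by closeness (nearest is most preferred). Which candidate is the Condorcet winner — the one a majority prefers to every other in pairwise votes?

Juno

With single-peaked preferences on a line, the Condorcet winner is the candidate closest to the median voter.
The median voter (position 6) is closest to Juno at 6.
Check: Juno vs Forge — voters closer to Juno: 5 of 7.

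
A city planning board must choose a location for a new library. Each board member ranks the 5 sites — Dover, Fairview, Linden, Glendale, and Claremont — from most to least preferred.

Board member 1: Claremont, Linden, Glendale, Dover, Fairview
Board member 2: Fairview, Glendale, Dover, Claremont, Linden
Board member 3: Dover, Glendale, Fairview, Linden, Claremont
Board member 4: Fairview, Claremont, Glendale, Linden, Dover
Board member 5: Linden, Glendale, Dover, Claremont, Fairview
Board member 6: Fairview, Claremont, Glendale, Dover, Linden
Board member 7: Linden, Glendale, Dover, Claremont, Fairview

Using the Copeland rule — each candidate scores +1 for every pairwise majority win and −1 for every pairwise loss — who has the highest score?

Pairwise results:
  Dover vs Fairview: Dover wins 4–3.
  Dover vs Linden: Linden wins 4–3.
  Dover vs Glendale: Glendale wins 6–1.
  Dover vs Claremont: Dover wins 4–3.
  Fairview vs Linden: Fairview wins 4–3.
  Fairview vs Glendale: Glendale wins 4–3.
  Fairview vs Claremont: Fairview wins 4–3.
  Linden vs Glendale: Glendale wins 4–3.
  Linden vs Claremont: Claremont wins 4–3.
  Glendale vs Claremont: Glendale wins 4–3.
Copeland scores (wins − losses):
  Dover: 2 − 2 = 0
  Fairview: 2 − 2 = 0
  Linden: 1 − 3 = -2
  Glendale: 4 − 0 = 4
  Claremont: 1 − 3 = -2
Glendale has the best Copeland score.

Glendale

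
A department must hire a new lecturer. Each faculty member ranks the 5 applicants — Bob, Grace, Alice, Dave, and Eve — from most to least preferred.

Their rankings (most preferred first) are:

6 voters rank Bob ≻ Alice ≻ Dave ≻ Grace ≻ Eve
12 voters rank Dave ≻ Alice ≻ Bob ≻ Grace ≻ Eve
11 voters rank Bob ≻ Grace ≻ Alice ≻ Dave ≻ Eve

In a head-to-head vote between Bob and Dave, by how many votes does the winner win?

Ballots ranking Bob above Dave: 6+11 = 17.
Ballots ranking Dave above Bob: 12.
Bob wins 17–12, a margin of 5.

5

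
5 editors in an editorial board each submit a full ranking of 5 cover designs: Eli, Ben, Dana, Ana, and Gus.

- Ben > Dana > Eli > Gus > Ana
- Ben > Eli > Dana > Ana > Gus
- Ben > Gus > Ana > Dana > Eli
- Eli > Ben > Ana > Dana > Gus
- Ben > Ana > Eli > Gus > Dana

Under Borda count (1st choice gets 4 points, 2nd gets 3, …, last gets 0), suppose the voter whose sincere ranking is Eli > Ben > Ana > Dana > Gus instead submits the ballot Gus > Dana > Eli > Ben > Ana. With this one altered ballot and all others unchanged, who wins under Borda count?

Ben

Borda totals with the altered ballot: Eli 9, Ben 17, Dana 9, Ana 6, Gus 9.
The winner is unchanged: still Ben.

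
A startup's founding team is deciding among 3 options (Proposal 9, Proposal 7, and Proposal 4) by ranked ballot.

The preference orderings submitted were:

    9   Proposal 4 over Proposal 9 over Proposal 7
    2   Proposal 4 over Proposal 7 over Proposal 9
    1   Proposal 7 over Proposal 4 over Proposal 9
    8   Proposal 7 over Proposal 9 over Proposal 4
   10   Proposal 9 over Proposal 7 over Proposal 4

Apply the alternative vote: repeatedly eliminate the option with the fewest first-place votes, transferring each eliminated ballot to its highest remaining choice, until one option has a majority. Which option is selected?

Round 1: Proposal 4 11, Proposal 9 10, Proposal 7 9. Proposal 7 has the fewest and is eliminated.
Round 2: Proposal 9 18, Proposal 4 12. Proposal 9 has a majority.

Proposal 9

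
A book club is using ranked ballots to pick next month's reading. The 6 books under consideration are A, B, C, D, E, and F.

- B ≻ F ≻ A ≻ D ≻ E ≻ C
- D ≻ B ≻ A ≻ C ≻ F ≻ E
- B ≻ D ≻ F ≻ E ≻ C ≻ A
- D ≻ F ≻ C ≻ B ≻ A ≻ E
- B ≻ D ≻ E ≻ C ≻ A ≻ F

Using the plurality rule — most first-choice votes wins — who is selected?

B

First-place vote totals:
  A: 0
  B: 3
  C: 0
  D: 2
  E: 0
  F: 0
B has the most first-place votes.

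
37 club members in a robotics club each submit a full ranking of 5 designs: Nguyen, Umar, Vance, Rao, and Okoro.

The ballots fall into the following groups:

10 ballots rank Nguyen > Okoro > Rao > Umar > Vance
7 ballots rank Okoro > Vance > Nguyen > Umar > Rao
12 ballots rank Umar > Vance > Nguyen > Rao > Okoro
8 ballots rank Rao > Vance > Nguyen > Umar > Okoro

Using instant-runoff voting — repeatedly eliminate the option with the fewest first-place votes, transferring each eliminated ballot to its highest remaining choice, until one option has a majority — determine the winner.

Round 1: Umar 12, Nguyen 10, Rao 8, Okoro 7, Vance 0. Vance has the fewest and is eliminated.
Round 2: Umar 12, Nguyen 10, Rao 8, Okoro 7. Okoro has the fewest and is eliminated.
Round 3: Nguyen 17, Umar 12, Rao 8. Rao has the fewest and is eliminated.
Round 4: Nguyen 25, Umar 12. Nguyen has a majority.

Nguyen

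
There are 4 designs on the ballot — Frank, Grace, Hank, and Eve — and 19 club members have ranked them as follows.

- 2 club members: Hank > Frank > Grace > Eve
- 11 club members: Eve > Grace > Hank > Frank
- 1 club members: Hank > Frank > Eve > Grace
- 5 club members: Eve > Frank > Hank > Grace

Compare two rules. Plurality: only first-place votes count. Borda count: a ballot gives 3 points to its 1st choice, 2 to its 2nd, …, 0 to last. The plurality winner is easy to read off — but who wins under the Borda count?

Plurality first-place counts: Frank 0, Grace 0, Hank 3, Eve 16 → Eve.
Borda totals: Frank 16, Grace 24, Hank 25, Eve 49 → Eve.

Eve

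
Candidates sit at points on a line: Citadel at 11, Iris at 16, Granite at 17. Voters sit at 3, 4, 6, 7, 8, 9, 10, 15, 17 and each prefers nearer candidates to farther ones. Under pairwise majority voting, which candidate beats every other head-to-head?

Citadel

With single-peaked preferences on a line, the Condorcet winner is the candidate closest to the median voter.
The median voter (position 8) is closest to Citadel at 11.
Check: Citadel vs Granite — voters closer to Citadel: 7 of 9.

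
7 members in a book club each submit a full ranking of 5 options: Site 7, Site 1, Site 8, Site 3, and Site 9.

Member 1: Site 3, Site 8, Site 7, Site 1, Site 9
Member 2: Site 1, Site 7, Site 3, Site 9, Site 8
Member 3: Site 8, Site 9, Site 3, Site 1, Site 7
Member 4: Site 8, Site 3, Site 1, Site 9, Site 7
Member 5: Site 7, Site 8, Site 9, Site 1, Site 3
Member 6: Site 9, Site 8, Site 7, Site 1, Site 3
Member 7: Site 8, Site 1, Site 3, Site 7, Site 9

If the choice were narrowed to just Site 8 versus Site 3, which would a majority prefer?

Ballots ranking Site 8 above Site 3: 5.
Ballots ranking Site 3 above Site 8: 2.
Site 8 wins the head-to-head, 5–2.

Site 8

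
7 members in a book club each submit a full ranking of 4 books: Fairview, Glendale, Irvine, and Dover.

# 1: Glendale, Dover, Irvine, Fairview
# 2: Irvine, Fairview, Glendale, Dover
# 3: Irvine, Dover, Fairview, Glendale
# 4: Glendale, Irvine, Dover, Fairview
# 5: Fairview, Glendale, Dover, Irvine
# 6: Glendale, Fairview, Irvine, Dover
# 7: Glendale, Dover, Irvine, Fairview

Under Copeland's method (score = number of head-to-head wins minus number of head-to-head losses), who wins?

Glendale

Pairwise results:
  Fairview vs Glendale: Glendale wins 4–3.
  Fairview vs Irvine: Irvine wins 5–2.
  Fairview vs Dover: Dover wins 4–3.
  Glendale vs Irvine: Glendale wins 5–2.
  Glendale vs Dover: Glendale wins 6–1.
  Irvine vs Dover: Irvine wins 4–3.
Copeland scores (wins − losses):
  Fairview: 0 − 3 = -3
  Glendale: 3 − 0 = 3
  Irvine: 2 − 1 = 1
  Dover: 1 − 2 = -1
Glendale has the best Copeland score.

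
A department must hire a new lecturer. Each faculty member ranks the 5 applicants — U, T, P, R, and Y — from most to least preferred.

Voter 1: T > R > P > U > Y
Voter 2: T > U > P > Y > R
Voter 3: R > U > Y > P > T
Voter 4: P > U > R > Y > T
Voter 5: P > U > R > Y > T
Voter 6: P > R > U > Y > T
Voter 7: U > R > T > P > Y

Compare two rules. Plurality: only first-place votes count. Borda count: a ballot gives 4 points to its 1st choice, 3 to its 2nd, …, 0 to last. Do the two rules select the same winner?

Plurality first-place counts: U 1, T 2, P 3, R 1, Y 0 → P.
Borda totals: U 19, T 10, P 18, R 17, Y 6 → U.
The two rules disagree: plurality picks P, Borda picks U.

No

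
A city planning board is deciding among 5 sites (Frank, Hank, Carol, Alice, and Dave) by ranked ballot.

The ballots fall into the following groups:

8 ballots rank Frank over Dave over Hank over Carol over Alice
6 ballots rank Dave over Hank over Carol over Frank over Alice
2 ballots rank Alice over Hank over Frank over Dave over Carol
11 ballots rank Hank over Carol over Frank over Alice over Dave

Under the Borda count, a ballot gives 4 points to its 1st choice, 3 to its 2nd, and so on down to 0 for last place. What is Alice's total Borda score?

Borda scores:
  Frank: 8·4 + 6·1 + 2·2 + 11·2 = 64
  Hank: 8·2 + 6·3 + 2·3 + 11·4 = 84
  Carol: 8·1 + 6·2 + 2·0 + 11·3 = 53
  Alice: 8·0 + 6·0 + 2·4 + 11·1 = 19
  Dave: 8·3 + 6·4 + 2·1 + 11·0 = 50

19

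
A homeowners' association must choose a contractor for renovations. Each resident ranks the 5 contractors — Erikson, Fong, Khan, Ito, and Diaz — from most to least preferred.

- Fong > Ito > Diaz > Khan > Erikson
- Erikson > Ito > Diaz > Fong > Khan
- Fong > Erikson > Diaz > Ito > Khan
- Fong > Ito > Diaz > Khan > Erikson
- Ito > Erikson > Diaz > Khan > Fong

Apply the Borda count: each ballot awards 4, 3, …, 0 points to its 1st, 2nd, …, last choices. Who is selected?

Ito

Borda scores:
  Erikson: 0 + 4 + 3 + 0 + 3 = 10
  Fong: 4 + 1 + 4 + 4 + 0 = 13
  Khan: 1 + 0 + 0 + 1 + 1 = 3
  Ito: 3 + 3 + 1 + 3 + 4 = 14
  Diaz: 2 + 2 + 2 + 2 + 2 = 10
Ito has the highest total.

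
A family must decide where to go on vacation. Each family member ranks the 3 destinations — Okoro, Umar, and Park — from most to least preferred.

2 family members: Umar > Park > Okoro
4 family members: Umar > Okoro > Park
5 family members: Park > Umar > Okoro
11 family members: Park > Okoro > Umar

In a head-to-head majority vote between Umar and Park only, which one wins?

Ballots ranking Umar above Park: 2+4 = 6.
Ballots ranking Park above Umar: 5+11 = 16.
Park wins the head-to-head, 16–6.

Park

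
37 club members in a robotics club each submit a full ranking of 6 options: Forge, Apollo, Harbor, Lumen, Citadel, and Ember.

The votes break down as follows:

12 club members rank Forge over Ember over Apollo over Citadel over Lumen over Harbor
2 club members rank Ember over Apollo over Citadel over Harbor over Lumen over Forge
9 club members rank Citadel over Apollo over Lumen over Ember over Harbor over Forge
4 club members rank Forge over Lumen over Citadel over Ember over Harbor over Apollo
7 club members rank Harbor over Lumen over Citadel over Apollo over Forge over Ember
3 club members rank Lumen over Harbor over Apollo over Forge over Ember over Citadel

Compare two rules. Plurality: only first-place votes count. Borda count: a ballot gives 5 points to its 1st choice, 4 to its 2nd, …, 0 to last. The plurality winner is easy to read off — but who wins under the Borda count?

Plurality first-place counts: Forge 16, Apollo 0, Harbor 7, Lumen 3, Citadel 9, Ember 2 → Forge.
Borda totals: Forge 93, Apollo 103, Harbor 64, Lumen 100, Citadel 108, Ember 87 → Citadel.

Citadel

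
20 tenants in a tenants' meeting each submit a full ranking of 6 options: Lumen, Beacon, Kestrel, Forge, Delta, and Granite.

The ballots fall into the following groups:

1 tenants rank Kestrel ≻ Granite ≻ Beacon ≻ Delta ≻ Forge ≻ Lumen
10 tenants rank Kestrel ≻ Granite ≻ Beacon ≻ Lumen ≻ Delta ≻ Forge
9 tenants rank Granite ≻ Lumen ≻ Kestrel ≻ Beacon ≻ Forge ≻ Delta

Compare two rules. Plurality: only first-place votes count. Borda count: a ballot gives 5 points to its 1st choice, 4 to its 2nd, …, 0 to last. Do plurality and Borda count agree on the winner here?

No

Plurality first-place counts: Lumen 0, Beacon 0, Kestrel 11, Forge 0, Delta 0, Granite 9 → Kestrel.
Borda totals: Lumen 56, Beacon 51, Kestrel 82, Forge 10, Delta 12, Granite 89 → Granite.
The two rules disagree: plurality picks Kestrel, Borda picks Granite.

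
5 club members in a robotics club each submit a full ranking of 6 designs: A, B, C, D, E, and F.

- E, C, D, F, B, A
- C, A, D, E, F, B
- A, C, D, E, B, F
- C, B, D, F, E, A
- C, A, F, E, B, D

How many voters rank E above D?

2

Ballots ranking E above D: 2.
Ballots ranking D above E: 3.
So 2 of 5 voters prefer E to D.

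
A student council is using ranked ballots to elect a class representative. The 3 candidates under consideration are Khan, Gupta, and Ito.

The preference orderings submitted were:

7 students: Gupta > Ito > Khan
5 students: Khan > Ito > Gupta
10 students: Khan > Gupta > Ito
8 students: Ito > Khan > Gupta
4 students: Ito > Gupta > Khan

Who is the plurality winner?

First-place vote totals:
  Khan: 15
  Gupta: 7
  Ito: 12
Khan has the most first-place votes.

Khan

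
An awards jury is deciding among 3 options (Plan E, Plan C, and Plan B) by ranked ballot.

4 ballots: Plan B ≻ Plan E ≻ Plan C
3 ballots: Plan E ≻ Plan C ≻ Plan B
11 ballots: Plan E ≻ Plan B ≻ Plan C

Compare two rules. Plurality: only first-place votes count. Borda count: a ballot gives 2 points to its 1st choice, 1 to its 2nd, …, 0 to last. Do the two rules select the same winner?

Yes

Plurality first-place counts: Plan E 14, Plan C 0, Plan B 4 → Plan E.
Borda totals: Plan E 32, Plan C 3, Plan B 19 → Plan E.
The two rules agree on Plan E.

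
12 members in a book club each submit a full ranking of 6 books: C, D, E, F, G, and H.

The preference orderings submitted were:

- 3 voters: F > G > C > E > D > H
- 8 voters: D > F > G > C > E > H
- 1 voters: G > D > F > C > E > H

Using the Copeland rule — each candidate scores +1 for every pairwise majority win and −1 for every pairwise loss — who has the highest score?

Pairwise results:
  C vs D: D wins 9–3.
  C vs E: C wins 12–0.
  C vs F: F wins 12–0.
  C vs G: G wins 12–0.
  C vs H: C wins 12–0.
  D vs E: D wins 9–3.
  D vs F: D wins 9–3.
  D vs G: D wins 8–4.
  D vs H: D wins 12–0.
  E vs F: F wins 12–0.
  E vs G: G wins 12–0.
  E vs H: E wins 12–0.
  F vs G: F wins 11–1.
  F vs H: F wins 12–0.
  G vs H: G wins 12–0.
Copeland scores (wins − losses):
  C: 2 − 3 = -1
  D: 5 − 0 = 5
  E: 1 − 4 = -3
  F: 4 − 1 = 3
  G: 3 − 2 = 1
  H: 0 − 5 = -5
D has the best Copeland score.

D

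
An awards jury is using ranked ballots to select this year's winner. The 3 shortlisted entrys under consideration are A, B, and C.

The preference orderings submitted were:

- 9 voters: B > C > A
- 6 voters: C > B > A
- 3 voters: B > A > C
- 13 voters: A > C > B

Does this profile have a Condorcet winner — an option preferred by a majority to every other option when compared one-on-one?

No

Head-to-head results (31 voters total):
A vs B: B wins 18–13.
A vs C: A wins 16–15.
B vs C: C wins 19–12.
No candidate beats all others: A beats C beats B beats A, a majority cycle.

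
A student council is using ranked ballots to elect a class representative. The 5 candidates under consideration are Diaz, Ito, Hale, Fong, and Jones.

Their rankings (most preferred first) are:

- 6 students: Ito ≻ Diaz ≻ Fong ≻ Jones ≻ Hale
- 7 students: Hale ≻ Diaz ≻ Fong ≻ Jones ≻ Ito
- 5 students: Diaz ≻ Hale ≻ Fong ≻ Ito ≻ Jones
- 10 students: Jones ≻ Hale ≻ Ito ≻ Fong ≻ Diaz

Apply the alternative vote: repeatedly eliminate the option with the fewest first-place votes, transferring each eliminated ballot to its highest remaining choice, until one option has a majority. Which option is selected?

Jones

Round 1: Jones 10, Hale 7, Ito 6, Diaz 5, Fong 0. Fong has the fewest and is eliminated.
Round 2: Jones 10, Hale 7, Ito 6, Diaz 5. Diaz has the fewest and is eliminated.
Round 3: Hale 12, Jones 10, Ito 6. Ito has the fewest and is eliminated.
Round 4: Jones 16, Hale 12. Jones has a majority.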